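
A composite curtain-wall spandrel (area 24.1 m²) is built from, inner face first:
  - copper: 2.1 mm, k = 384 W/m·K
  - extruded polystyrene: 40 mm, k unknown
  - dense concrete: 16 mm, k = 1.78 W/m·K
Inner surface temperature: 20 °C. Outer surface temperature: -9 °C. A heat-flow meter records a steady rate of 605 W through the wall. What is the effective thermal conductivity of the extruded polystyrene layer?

k ≈ 0.0349 W/(m·K)

Treating each layer as a thermal resistance in series:
R_copper = L/(kA) = 0.0021/(384×24.1) = 2.269×10^-7 K/W
R_dense concrete = L/(kA) = 0.016/(1.78×24.1) = 3.73×10^-4 K/W
Sum of known resistances R_other = 3.732×10^-4 K/W
Total R = ΔT/Q = 29/605 = 0.04793 K/W
R_extruded polystyrene = R_total − R_other = 0.04756 K/W
k = L/(R·A) = 0.04/(0.04756×24.1)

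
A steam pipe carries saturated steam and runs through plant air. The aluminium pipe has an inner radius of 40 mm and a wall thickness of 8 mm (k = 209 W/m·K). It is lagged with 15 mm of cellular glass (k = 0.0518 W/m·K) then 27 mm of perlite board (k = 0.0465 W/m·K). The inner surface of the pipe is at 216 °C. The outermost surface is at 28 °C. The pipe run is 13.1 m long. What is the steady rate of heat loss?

Per-layer cylindrical resistances, series-summed:
R_aluminium pipe wall = ln(48/40)/(2π×209×13.1) = 1.06×10^-5 K/W
R_cellular glass = ln(63/48)/(2π×0.0518×13.1) = 0.06378 K/W
R_perlite board = ln(90/63)/(2π×0.0465×13.1) = 0.09319 K/W
R_total = 0.157 K/W
Q = ΔT/R_total = 188/0.157

Q ≈ 1200 W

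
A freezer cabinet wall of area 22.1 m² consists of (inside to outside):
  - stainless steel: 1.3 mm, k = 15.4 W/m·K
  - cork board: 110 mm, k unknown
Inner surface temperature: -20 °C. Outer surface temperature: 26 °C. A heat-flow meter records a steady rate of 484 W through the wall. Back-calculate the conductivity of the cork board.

k ≈ 0.0524 W/(m·K)

Thermal resistances in series:
R_stainless steel = L/(kA) = 0.0013/(15.4×22.1) = 3.82×10^-6 K/W
Sum of known resistances R_other = 3.82×10^-6 K/W
Total R = ΔT/Q = 46/484 = 0.09504 K/W
R_cork board = R_total − R_other = 0.09504 K/W
k = L/(R·A) = 0.11/(0.09504×22.1)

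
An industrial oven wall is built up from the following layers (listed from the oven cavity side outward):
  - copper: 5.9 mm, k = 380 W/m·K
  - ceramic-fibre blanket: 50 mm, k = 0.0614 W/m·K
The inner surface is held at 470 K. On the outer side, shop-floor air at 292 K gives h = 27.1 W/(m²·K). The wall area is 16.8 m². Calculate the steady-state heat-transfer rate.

Treating each layer as a thermal resistance in series:
R_copper = L/(kA) = 0.0059/(380×16.8) = 9.242×10^-7 K/W
R_ceramic-fibre blanket = L/(kA) = 0.05/(0.0614×16.8) = 0.04847 K/W
R_outer film = 1/(h_o·A) = 1/(27.1×16.8) = 0.002196 K/W
R_total = 0.05067 K/W
Q = ΔT / R_total = 178 / 0.05067

Q ≈ 3510 W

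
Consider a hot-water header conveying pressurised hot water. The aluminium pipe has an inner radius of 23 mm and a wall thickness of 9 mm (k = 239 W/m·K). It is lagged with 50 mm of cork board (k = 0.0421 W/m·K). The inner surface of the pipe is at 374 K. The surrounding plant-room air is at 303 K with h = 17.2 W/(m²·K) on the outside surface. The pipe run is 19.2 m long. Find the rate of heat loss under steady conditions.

For a radial system each layer contributes R = ln(r_out/r_in)/(2πkL); films add R = 1/(hA).
R_aluminium pipe wall = ln(32/23)/(2π×239×19.2) = 1.145×10^-5 K/W
R_cork board = ln(82/32)/(2π×0.0421×19.2) = 0.1853 K/W
R_outer film = 1/(h_o·2πr_oL) = 1/(17.2×2π×0.082×19.2) = 0.005877 K/W
R_total = 0.1912 K/W
Q = ΔT/R_total = 71/0.1912

Q ≈ 371 W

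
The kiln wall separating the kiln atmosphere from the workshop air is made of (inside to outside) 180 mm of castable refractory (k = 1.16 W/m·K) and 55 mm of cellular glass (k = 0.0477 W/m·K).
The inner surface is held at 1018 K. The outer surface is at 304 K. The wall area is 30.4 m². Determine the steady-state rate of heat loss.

Model the wall as resistances in series:
R_castable refractory = L/(kA) = 0.18/(1.16×30.4) = 0.005104 K/W
R_cellular glass = L/(kA) = 0.055/(0.0477×30.4) = 0.03793 K/W
R_total = 0.04303 K/W
Q = ΔT / R_total = 714 / 0.04303

Q ≈ 16600 W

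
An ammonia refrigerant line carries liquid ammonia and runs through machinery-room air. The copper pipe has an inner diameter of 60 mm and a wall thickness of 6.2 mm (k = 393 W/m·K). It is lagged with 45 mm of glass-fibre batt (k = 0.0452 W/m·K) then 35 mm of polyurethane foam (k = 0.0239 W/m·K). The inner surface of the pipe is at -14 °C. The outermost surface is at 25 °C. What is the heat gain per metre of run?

q′ ≈ 7.46 W/m

For a radial system each layer contributes R = ln(r_out/r_in)/(2πkL); films add R = 1/(hA).
R_copper pipe wall = ln(36.2/30)/(2π×393×1) = 7.608×10^-5 K/W
R_glass-fibre batt = ln(81.2/36.2)/(2π×0.0452×1) = 2.845 K/W
R_polyurethane foam = ln(116.2/81.2)/(2π×0.0239×1) = 2.387 K/W
R_total = 5.231 K/W
Q = ΔT/R_total = 39/5.231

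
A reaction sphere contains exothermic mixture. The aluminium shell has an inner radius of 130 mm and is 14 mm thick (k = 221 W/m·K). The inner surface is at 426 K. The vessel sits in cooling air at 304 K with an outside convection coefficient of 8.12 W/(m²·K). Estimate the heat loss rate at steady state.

Q ≈ 258 W

For a spherical shell R = (1/r₁ − 1/r₂)/(4πk); film R = 1/(h·4πr²). In series:
R_aluminium shell = (1/0.13 − 1/0.144)/(4π×221) = 2.693×10^-4 K/W
R_outer film = 1/(h·4πr_o²) = 1/(8.12×4π×0.144²) = 0.4726 K/W
R_total = 0.4729 K/W
Q = ΔT/R_total = 122/0.4729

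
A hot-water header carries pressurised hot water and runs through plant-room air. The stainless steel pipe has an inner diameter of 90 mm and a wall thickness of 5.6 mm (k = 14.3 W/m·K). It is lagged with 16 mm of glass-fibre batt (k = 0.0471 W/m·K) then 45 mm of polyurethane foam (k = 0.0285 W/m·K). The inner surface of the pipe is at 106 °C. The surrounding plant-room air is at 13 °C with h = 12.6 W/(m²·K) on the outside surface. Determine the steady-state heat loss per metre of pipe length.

For a radial system each layer contributes R = ln(r_out/r_in)/(2πkL); films add R = 1/(hA).
R_stainless steel pipe wall = ln(50.6/45)/(2π×14.3×1) = 0.001305 K/W
R_glass-fibre batt = ln(66.6/50.6)/(2π×0.0471×1) = 0.9284 K/W
R_polyurethane foam = ln(111.6/66.6)/(2π×0.0285×1) = 2.883 K/W
R_outer film = 1/(h_o·2πr_oL) = 1/(12.6×2π×0.1116×1) = 0.1132 K/W
R_total = 3.926 K/W
Q = ΔT/R_total = 93/3.926

q′ ≈ 23.7 W/m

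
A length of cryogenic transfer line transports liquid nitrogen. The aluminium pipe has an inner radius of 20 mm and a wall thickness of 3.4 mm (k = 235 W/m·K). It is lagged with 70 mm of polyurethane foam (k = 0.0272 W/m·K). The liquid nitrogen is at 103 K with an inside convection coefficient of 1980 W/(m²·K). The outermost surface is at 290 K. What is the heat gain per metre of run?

q′ ≈ 23.1 W/m

Cylindrical conduction, so R = ln(r₂/r₁)/(2πkL) per layer, in series:
R_inner film = 1/(h_i·2πr₁L) = 1/(1980×2π×0.02×1) = 0.004019 K/W
R_aluminium pipe wall = ln(23.4/20)/(2π×235×1) = 1.063×10^-4 K/W
R_polyurethane foam = ln(93.4/23.4)/(2π×0.0272×1) = 8.099 K/W
R_total = 8.103 K/W
Q = ΔT/R_total = 187/8.103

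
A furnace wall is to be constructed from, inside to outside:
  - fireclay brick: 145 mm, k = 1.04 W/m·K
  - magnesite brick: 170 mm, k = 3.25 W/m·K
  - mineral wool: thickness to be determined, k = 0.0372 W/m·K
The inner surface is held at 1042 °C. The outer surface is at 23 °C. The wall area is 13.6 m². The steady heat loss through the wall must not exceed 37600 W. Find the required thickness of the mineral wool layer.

Treating each layer as a thermal resistance in series:
R_fireclay brick = L/(kA) = 0.145/(1.04×13.6) = 0.01025 K/W
R_magnesite brick = L/(kA) = 0.17/(3.25×13.6) = 0.003846 K/W
Sum of the known resistances R_other = 0.0141 K/W
Required total resistance R_tot = ΔT/Q_allow = 1019/37600 = 0.0271 K/W
R_mineral wool = R_tot − R_other = 0.013 K/W
L = R·k·A = 0.013×0.0372×13.6

L ≈ 6.58 mm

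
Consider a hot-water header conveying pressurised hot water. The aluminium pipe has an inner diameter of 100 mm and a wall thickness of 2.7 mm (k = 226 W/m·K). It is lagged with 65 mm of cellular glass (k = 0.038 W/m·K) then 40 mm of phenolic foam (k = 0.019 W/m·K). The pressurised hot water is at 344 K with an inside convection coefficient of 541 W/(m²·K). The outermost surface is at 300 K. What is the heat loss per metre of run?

Radial resistances (cylindrical: R_cond = ln(r_o/r_i)/(2πkL), R_conv = 1/(h·2πrL)):
R_inner film = 1/(h_i·2πr₁L) = 1/(541×2π×0.05×1) = 0.005884 K/W
R_aluminium pipe wall = ln(52.7/50)/(2π×226×1) = 3.704×10^-5 K/W
R_cellular glass = ln(117.7/52.7)/(2π×0.038×1) = 3.365 K/W
R_phenolic foam = ln(157.7/117.7)/(2π×0.019×1) = 2.451 K/W
R_total = 5.822 K/W
Q = ΔT/R_total = 44/5.822

q′ ≈ 7.56 W/m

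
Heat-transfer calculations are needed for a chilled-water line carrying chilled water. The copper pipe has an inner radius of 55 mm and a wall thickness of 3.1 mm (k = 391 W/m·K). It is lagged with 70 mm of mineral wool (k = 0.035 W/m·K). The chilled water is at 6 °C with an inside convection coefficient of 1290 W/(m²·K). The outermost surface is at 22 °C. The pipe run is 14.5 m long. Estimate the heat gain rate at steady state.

Per-layer cylindrical resistances, series-summed:
R_inner film = 1/(h_i·2πr₁L) = 1/(1290×2π×0.055×14.5) = 1.547×10^-4 K/W
R_copper pipe wall = ln(58.1/55)/(2π×391×14.5) = 1.539×10^-6 K/W
R_mineral wool = ln(128.1/58.1)/(2π×0.035×14.5) = 0.248 K/W
R_total = 0.2481 K/W
Q = ΔT/R_total = 16/0.2481

Q ≈ 64.5 W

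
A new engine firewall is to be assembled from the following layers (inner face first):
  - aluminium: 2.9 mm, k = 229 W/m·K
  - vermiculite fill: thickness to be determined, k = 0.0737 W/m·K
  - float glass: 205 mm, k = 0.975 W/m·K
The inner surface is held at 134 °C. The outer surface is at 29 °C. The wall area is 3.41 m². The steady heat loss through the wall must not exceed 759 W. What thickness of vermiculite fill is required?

Using the resistance-network approach (series):
R_aluminium = L/(kA) = 0.0029/(229×3.41) = 3.714×10^-6 K/W
R_float glass = L/(kA) = 0.205/(0.975×3.41) = 0.06166 K/W
Sum of the known resistances R_other = 0.06166 K/W
Required total resistance R_tot = ΔT/Q_allow = 105/759 = 0.1383 K/W
R_vermiculite fill = R_tot − R_other = 0.07668 K/W
L = R·k·A = 0.07668×0.0737×3.41

L ≈ 19.3 mm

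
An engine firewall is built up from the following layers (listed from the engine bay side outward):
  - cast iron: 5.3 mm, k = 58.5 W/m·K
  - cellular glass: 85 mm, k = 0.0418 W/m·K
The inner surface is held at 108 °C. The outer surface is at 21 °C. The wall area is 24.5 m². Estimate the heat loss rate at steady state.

Q ≈ 1050 W

Series thermal resistances:
R_cast iron = L/(kA) = 0.0053/(58.5×24.5) = 3.698×10^-6 K/W
R_cellular glass = L/(kA) = 0.085/(0.0418×24.5) = 0.083 K/W
R_total = 0.083 K/W
Q = ΔT / R_total = 87 / 0.083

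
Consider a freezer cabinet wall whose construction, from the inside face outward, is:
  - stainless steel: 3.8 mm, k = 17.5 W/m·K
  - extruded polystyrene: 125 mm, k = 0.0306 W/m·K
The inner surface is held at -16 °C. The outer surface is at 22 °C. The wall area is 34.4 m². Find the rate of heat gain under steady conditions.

Q ≈ 320 W

Using the resistance-network approach (series):
R_stainless steel = L/(kA) = 0.0038/(17.5×34.4) = 6.312×10^-6 K/W
R_extruded polystyrene = L/(kA) = 0.125/(0.0306×34.4) = 0.1187 K/W
R_total = 0.1188 K/W
Q = ΔT / R_total = 38 / 0.1188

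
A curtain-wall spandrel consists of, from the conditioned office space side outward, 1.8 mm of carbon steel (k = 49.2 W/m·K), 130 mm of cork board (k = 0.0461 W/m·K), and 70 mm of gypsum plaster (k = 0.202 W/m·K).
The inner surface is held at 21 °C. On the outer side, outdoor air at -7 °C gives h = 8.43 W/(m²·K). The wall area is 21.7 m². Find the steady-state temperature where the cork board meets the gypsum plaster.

Series thermal resistances:
R_carbon steel = L/(kA) = 0.0018/(49.2×21.7) = 1.686×10^-6 K/W
R_cork board = L/(kA) = 0.13/(0.0461×21.7) = 0.13 K/W
R_gypsum plaster = L/(kA) = 0.07/(0.202×21.7) = 0.01597 K/W
R_outer film = 1/(h_o·A) = 1/(8.43×21.7) = 0.005467 K/W
R_total = 0.1514 K/W;  Q = ΔT/R_total = 28/0.1514 = 185 W
T_interface = T_inner − Q·ΣR(inner→interface) = 21 − 185×0.13

T ≈ -3.04 °C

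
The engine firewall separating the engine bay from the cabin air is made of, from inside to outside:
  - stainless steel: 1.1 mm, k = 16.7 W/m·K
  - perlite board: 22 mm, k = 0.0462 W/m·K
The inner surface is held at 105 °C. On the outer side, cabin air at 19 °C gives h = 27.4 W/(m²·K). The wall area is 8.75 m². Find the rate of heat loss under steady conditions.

Treating each layer as a thermal resistance in series:
R_stainless steel = L/(kA) = 0.0011/(16.7×8.75) = 7.528×10^-6 K/W
R_perlite board = L/(kA) = 0.022/(0.0462×8.75) = 0.05442 K/W
R_outer film = 1/(h_o·A) = 1/(27.4×8.75) = 0.004171 K/W
R_total = 0.0586 K/W
Q = ΔT / R_total = 86 / 0.0586

Q ≈ 1470 W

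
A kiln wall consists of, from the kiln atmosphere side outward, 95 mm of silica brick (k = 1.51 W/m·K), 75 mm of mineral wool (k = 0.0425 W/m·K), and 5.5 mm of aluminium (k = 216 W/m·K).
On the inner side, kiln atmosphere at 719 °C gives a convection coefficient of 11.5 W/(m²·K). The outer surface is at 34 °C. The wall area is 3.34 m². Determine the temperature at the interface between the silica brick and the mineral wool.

Model the wall as resistances in series:
R_inner film = 1/(h_i·A) = 1/(11.5×3.34) = 0.02603 K/W
R_silica brick = L/(kA) = 0.095/(1.51×3.34) = 0.01884 K/W
R_mineral wool = L/(kA) = 0.075/(0.0425×3.34) = 0.5284 K/W
R_aluminium = L/(kA) = 0.0055/(216×3.34) = 7.624×10^-6 K/W
R_total = 0.5732 K/W;  Q = ΔT/R_total = 685/0.5732 = 1195 W
T_interface = T_inner − Q·ΣR(inner→interface) = 719 − 1190×0.04487

T ≈ 665 °C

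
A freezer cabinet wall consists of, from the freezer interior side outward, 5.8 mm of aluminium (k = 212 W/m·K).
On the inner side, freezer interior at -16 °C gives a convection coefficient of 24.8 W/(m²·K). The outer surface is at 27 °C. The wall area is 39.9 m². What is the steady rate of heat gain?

Treating each layer as a thermal resistance in series:
R_inner film = 1/(h_i·A) = 1/(24.8×39.9) = 0.001011 K/W
R_aluminium = L/(kA) = 0.0058/(212×39.9) = 6.857×10^-7 K/W
R_total = 0.001011 K/W
Q = ΔT / R_total = 43 / 0.001011

Q ≈ 42500 W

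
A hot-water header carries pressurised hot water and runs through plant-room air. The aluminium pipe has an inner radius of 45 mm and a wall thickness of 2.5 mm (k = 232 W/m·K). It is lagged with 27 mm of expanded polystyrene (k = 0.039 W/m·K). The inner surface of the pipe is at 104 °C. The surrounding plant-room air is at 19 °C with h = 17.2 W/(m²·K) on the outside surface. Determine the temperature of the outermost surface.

Cylindrical conduction, so R = ln(r₂/r₁)/(2πkL) per layer, in series:
R_aluminium pipe wall = ln(47.5/45)/(2π×232×1) = 3.709×10^-5 K/W
R_expanded polystyrene = ln(74.5/47.5)/(2π×0.039×1) = 1.837 K/W
R_outer film = 1/(h_o·2πr_oL) = 1/(17.2×2π×0.0745×1) = 0.1242 K/W
R_total = 1.961 K/W
Q = ΔT/R_total = 85/1.961
Q = 43.3 W/m
T_interface = T_inner − Q·ΣR(inner→interface) = 104 − 43.3×1.837

T ≈ 24.4 °C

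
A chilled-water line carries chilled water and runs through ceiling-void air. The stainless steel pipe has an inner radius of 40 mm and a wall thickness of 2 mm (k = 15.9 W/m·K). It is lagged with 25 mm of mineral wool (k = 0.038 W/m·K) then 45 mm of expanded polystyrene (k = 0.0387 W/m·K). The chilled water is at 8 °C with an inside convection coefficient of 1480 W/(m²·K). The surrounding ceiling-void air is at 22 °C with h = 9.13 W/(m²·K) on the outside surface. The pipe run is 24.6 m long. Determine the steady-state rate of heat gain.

Treating each annulus and film as a series resistance:
R_inner film = 1/(h_i·2πr₁L) = 1/(1480×2π×0.04×24.6) = 1.093×10^-4 K/W
R_stainless steel pipe wall = ln(42/40)/(2π×15.9×24.6) = 1.985×10^-5 K/W
R_mineral wool = ln(67/42)/(2π×0.038×24.6) = 0.07951 K/W
R_expanded polystyrene = ln(112/67)/(2π×0.0387×24.6) = 0.0859 K/W
R_outer film = 1/(h_o·2πr_oL) = 1/(9.13×2π×0.112×24.6) = 0.006327 K/W
R_total = 0.1719 K/W
Q = ΔT/R_total = 14/0.1719

Q ≈ 81.5 W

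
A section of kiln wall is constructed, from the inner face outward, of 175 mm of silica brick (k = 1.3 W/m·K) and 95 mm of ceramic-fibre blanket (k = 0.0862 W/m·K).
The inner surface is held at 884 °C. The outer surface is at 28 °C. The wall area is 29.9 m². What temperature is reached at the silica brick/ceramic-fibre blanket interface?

T ≈ 791 °C

Model the wall as resistances in series:
R_silica brick = L/(kA) = 0.175/(1.3×29.9) = 0.004502 K/W
R_ceramic-fibre blanket = L/(kA) = 0.095/(0.0862×29.9) = 0.03686 K/W
R_total = 0.04136 K/W;  Q = ΔT/R_total = 856/0.04136 = 20700 W
T_interface = T_inner − Q·ΣR(inner→interface) = 884 − 20700×0.004502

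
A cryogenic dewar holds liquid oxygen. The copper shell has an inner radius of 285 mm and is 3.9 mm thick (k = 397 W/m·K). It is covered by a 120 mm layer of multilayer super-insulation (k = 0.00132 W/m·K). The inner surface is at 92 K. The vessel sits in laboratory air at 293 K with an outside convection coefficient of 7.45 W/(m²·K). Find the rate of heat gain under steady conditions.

Q ≈ 3.28 W

Radial (spherical) resistances in series:
R_copper shell = (1/0.285 − 1/0.2889)/(4π×397) = 9.494×10^-6 K/W
R_multilayer super-insulation = (1/0.2889 − 1/0.4089)/(4π×0.00132) = 61.24 K/W
R_outer film = 1/(h·4πr_o²) = 1/(7.45×4π×0.4089²) = 0.06389 K/W
R_total = 61.3 K/W
Q = ΔT/R_total = 201/61.3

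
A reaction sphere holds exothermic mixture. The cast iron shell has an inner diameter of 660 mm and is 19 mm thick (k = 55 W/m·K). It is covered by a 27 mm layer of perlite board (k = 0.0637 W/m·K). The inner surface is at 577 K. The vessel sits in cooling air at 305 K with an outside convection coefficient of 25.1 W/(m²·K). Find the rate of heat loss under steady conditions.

Each spherical layer contributes R = (1/r_i − 1/r_o)/(4πk):
R_cast iron shell = (1/0.33 − 1/0.349)/(4π×55) = 2.387×10^-4 K/W
R_perlite board = (1/0.349 − 1/0.376)/(4π×0.0637) = 0.257 K/W
R_outer film = 1/(h·4πr_o²) = 1/(25.1×4π×0.376²) = 0.02243 K/W
R_total = 0.2797 K/W
Q = ΔT/R_total = 272/0.2797

Q ≈ 972 W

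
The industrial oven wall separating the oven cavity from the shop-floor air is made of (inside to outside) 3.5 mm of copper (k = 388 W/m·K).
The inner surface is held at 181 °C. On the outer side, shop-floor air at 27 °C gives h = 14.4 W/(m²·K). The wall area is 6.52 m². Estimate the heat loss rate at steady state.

Q ≈ 14500 W

Model the wall as resistances in series:
R_copper = L/(kA) = 0.0035/(388×6.52) = 1.384×10^-6 K/W
R_outer film = 1/(h_o·A) = 1/(14.4×6.52) = 0.01065 K/W
R_total = 0.01065 K/W
Q = ΔT / R_total = 154 / 0.01065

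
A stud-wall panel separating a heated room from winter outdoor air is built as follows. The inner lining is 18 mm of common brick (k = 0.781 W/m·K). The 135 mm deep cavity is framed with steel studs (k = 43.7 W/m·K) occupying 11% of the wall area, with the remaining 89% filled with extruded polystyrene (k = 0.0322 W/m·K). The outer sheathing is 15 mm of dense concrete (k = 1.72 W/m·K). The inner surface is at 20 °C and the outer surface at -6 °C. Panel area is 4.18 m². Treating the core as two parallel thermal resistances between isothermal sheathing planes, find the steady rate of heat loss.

Q ≈ 1820 W

Sheathing layers in series; stud and cavity paths in parallel between them.
R_inner = 0.018/(0.781×4.18) = 0.005514 K/W
R_stud  = 0.135/(43.7×0.11×4.18) = 0.006719 K/W
R_cav   = 0.135/(0.0322×0.89×4.18) = 1.127 K/W
1/R_core = 1/R_stud + 1/R_cav → R_core = 0.006679 K/W
R_outer = 0.015/(1.72×4.18) = 0.002086 K/W
R_total = 0.01428 K/W
Q = ΔT/R_total = 26/0.01428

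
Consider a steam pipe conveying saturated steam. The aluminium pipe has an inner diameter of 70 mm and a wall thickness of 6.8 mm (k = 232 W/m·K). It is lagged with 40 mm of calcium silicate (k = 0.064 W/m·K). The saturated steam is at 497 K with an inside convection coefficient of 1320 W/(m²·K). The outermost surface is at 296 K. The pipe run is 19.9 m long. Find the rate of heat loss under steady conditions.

Q ≈ 2390 W

Treating each annulus and film as a series resistance:
R_inner film = 1/(h_i·2πr₁L) = 1/(1320×2π×0.035×19.9) = 1.731×10^-4 K/W
R_aluminium pipe wall = ln(41.8/35)/(2π×232×19.9) = 6.121×10^-6 K/W
R_calcium silicate = ln(81.8/41.8)/(2π×0.064×19.9) = 0.0839 K/W
R_total = 0.08408 K/W
Q = ΔT/R_total = 201/0.08408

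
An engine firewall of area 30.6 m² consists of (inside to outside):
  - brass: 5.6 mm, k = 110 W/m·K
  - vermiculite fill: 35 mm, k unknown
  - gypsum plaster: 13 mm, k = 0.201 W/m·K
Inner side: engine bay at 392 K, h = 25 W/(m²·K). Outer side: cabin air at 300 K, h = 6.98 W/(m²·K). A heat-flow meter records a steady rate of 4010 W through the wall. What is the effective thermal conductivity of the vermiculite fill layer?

k ≈ 0.0771 W/(m·K)

Series thermal resistances:
R_inner film = 1/(h_i·A) = 1/(25×30.6) = 0.001307 K/W
R_brass = L/(kA) = 0.0056/(110×30.6) = 1.664×10^-6 K/W
R_gypsum plaster = L/(kA) = 0.013/(0.201×30.6) = 0.002114 K/W
R_outer film = 1/(h_o·A) = 1/(6.98×30.6) = 0.004682 K/W
Sum of known resistances R_other = 0.008104 K/W
Total R = ΔT/Q = 92/4010 = 0.02294 K/W
R_vermiculite fill = R_total − R_other = 0.01484 K/W
k = L/(R·A) = 0.035/(0.01484×30.6)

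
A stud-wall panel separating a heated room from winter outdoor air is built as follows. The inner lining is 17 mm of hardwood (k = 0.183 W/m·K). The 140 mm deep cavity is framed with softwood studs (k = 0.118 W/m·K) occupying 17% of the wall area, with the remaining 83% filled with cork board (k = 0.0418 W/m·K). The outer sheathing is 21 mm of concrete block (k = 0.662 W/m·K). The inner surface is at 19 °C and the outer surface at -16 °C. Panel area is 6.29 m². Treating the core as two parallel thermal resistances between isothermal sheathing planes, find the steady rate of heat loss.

Q ≈ 82.1 W

Sheathing layers in series; stud and cavity paths in parallel between them.
R_inner = 0.017/(0.183×6.29) = 0.01477 K/W
R_stud  = 0.14/(0.118×0.17×6.29) = 1.11 K/W
R_cav   = 0.14/(0.0418×0.83×6.29) = 0.6415 K/W
1/R_core = 1/R_stud + 1/R_cav → R_core = 0.4065 K/W
R_outer = 0.021/(0.662×6.29) = 0.005043 K/W
R_total = 0.4263 K/W
Q = ΔT/R_total = 35/0.4263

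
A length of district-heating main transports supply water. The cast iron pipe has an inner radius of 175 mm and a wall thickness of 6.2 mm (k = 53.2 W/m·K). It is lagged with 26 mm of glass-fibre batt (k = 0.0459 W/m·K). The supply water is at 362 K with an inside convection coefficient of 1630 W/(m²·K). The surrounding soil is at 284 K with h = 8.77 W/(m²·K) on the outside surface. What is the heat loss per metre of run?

q′ ≈ 141 W/m

For a radial system each layer contributes R = ln(r_out/r_in)/(2πkL); films add R = 1/(hA).
R_inner film = 1/(h_i·2πr₁L) = 1/(1630×2π×0.175×1) = 5.579×10^-4 K/W
R_cast iron pipe wall = ln(181.2/175)/(2π×53.2×1) = 1.042×10^-4 K/W
R_glass-fibre batt = ln(207.2/181.2)/(2π×0.0459×1) = 0.4649 K/W
R_outer film = 1/(h_o·2πr_oL) = 1/(8.77×2π×0.2072×1) = 0.08759 K/W
R_total = 0.5532 K/W
Q = ΔT/R_total = 78/0.5532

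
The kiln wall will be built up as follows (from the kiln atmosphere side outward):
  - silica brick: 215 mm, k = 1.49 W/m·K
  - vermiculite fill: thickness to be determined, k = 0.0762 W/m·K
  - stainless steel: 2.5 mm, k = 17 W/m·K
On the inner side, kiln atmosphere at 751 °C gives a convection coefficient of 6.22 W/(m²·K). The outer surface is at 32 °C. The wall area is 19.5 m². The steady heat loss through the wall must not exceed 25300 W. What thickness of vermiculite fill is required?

Using the resistance-network approach (series):
R_inner film = 1/(h_i·A) = 1/(6.22×19.5) = 0.008245 K/W
R_silica brick = L/(kA) = 0.215/(1.49×19.5) = 0.0074 K/W
R_stainless steel = L/(kA) = 0.0025/(17×19.5) = 7.541×10^-6 K/W
Sum of the known resistances R_other = 0.01565 K/W
Required total resistance R_tot = ΔT/Q_allow = 719/25300 = 0.02842 K/W
R_vermiculite fill = R_tot − R_other = 0.01277 K/W
L = R·k·A = 0.01277×0.0762×19.5

L ≈ 19 mm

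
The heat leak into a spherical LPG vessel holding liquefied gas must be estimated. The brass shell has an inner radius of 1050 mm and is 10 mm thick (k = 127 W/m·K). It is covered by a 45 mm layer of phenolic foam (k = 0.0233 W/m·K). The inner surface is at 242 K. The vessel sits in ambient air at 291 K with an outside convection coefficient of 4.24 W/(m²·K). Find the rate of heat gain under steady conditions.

Each spherical layer contributes R = (1/r_i − 1/r_o)/(4πk):
R_brass shell = (1/1.05 − 1/1.06)/(4π×127) = 5.63×10^-6 K/W
R_phenolic foam = (1/1.06 − 1/1.105)/(4π×0.0233) = 0.1312 K/W
R_outer film = 1/(h·4πr_o²) = 1/(4.24×4π×1.105²) = 0.01537 K/W
R_total = 0.1466 K/W
Q = ΔT/R_total = 49/0.1466

Q ≈ 334 W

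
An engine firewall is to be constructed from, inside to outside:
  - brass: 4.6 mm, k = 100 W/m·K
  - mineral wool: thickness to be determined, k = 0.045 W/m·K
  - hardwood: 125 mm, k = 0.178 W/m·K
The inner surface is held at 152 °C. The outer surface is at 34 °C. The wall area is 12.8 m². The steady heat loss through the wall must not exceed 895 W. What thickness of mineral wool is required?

L ≈ 44.3 mm

Treating each layer as a thermal resistance in series:
R_brass = L/(kA) = 0.0046/(100×12.8) = 3.594×10^-6 K/W
R_hardwood = L/(kA) = 0.125/(0.178×12.8) = 0.05486 K/W
Sum of the known resistances R_other = 0.05487 K/W
Required total resistance R_tot = ΔT/Q_allow = 118/895 = 0.1318 K/W
R_mineral wool = R_tot − R_other = 0.07698 K/W
L = R·k·A = 0.07698×0.045×12.8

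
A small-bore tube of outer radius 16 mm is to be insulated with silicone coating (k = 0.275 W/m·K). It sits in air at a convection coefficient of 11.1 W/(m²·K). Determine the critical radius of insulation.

For a cylinder r_cr = k/h = 0.275/11.1
r_cr = 24.8 mm; since the bare radius (16 mm) is below r_cr, adding a thin layer of insulation will *increase* heat loss.

r_cr ≈ 24.8 mm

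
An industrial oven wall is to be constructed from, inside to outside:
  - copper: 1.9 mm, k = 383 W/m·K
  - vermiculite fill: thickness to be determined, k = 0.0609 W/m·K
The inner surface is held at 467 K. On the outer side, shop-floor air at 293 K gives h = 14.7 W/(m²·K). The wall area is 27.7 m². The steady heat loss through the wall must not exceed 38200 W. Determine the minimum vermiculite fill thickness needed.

Model the wall as resistances in series:
R_copper = L/(kA) = 0.0019/(383×27.7) = 1.791×10^-7 K/W
R_outer film = 1/(h_o·A) = 1/(14.7×27.7) = 0.002456 K/W
Sum of the known resistances R_other = 0.002456 K/W
Required total resistance R_tot = ΔT/Q_allow = 174/38200 = 0.004555 K/W
R_vermiculite fill = R_tot − R_other = 0.002099 K/W
L = R·k·A = 0.002099×0.0609×27.7

L ≈ 3.54 mm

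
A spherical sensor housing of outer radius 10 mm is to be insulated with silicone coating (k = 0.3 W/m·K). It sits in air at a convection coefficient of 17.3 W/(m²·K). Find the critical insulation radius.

r_cr ≈ 34.7 mm

For a sphere r_cr = 2k/h = 2×0.3/17.3
r_cr = 34.7 mm; since the bare radius (10 mm) is below r_cr, adding a thin layer of insulation will *increase* heat loss.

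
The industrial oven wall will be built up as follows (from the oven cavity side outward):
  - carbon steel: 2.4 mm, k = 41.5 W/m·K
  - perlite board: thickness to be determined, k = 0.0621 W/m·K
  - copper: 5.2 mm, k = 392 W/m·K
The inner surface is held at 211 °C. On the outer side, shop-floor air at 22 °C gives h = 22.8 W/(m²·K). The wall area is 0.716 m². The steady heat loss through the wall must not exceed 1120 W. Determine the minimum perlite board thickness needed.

L ≈ 4.78 mm

Using the resistance-network approach (series):
R_carbon steel = L/(kA) = 0.0024/(41.5×0.716) = 8.077×10^-5 K/W
R_copper = L/(kA) = 0.0052/(392×0.716) = 1.853×10^-5 K/W
R_outer film = 1/(h_o·A) = 1/(22.8×0.716) = 0.06126 K/W
Sum of the known resistances R_other = 0.06136 K/W
Required total resistance R_tot = ΔT/Q_allow = 189/1120 = 0.1688 K/W
R_perlite board = R_tot − R_other = 0.1074 K/W
L = R·k·A = 0.1074×0.0621×0.716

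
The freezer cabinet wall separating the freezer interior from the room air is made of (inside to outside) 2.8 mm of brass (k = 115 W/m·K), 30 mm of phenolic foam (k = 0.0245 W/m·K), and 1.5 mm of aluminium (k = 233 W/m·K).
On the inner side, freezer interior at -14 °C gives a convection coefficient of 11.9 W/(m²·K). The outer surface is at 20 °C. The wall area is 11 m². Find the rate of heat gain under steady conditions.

Using the resistance-network approach (series):
R_inner film = 1/(h_i·A) = 1/(11.9×11) = 0.007639 K/W
R_brass = L/(kA) = 0.0028/(115×11) = 2.213×10^-6 K/W
R_phenolic foam = L/(kA) = 0.03/(0.0245×11) = 0.1113 K/W
R_aluminium = L/(kA) = 0.0015/(233×11) = 5.853×10^-7 K/W
R_total = 0.119 K/W
Q = ΔT / R_total = 34 / 0.119

Q ≈ 286 W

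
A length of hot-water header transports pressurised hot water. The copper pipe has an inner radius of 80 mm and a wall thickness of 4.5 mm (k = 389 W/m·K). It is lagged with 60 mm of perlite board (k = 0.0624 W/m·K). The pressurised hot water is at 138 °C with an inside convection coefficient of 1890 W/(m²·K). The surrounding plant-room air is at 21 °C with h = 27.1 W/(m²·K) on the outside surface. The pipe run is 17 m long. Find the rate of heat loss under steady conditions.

Radial resistances (cylindrical: R_cond = ln(r_o/r_i)/(2πkL), R_conv = 1/(h·2πrL)):
R_inner film = 1/(h_i·2πr₁L) = 1/(1890×2π×0.08×17) = 6.192×10^-5 K/W
R_copper pipe wall = ln(84.5/80)/(2π×389×17) = 1.317×10^-6 K/W
R_perlite board = ln(144.5/84.5)/(2π×0.0624×17) = 0.0805 K/W
R_outer film = 1/(h_o·2πr_oL) = 1/(27.1×2π×0.1445×17) = 0.002391 K/W
R_total = 0.08295 K/W
Q = ΔT/R_total = 117/0.08295

Q ≈ 1410 W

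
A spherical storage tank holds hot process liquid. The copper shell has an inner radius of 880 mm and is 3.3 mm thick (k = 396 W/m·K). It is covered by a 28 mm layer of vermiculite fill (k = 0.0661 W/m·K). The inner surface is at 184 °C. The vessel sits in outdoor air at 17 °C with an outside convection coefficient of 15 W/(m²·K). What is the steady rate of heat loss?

Each spherical layer contributes R = (1/r_i − 1/r_o)/(4πk):
R_copper shell = (1/0.88 − 1/0.8833)/(4π×396) = 8.531×10^-7 K/W
R_vermiculite fill = (1/0.8833 − 1/0.9113)/(4π×0.0661) = 0.04188 K/W
R_outer film = 1/(h·4πr_o²) = 1/(15×4π×0.9113²) = 0.006388 K/W
R_total = 0.04827 K/W
Q = ΔT/R_total = 167/0.04827

Q ≈ 3460 W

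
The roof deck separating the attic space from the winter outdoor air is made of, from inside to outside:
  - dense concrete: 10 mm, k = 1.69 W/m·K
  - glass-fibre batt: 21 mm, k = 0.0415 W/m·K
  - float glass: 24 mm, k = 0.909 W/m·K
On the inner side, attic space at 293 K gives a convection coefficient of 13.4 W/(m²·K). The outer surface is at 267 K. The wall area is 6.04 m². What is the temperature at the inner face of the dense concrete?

Thermal resistances in series:
R_inner film = 1/(h_i·A) = 1/(13.4×6.04) = 0.01236 K/W
R_dense concrete = L/(kA) = 0.01/(1.69×6.04) = 9.797×10^-4 K/W
R_glass-fibre batt = L/(kA) = 0.021/(0.0415×6.04) = 0.08378 K/W
R_float glass = L/(kA) = 0.024/(0.909×6.04) = 0.004371 K/W
R_total = 0.1015 K/W;  Q = ΔT/R_total = 26/0.1015 = 256.2 W
T_interface = T_inner − Q·ΣR(inner→interface) = 293 − 256×0.01236

T ≈ 290 K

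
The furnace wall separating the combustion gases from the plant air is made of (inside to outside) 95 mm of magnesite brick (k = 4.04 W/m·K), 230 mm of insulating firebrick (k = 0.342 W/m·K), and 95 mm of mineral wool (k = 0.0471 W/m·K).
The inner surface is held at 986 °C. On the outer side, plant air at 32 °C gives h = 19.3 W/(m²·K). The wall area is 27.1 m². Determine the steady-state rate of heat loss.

Q ≈ 9350 W

Treating each layer as a thermal resistance in series:
R_magnesite brick = L/(kA) = 0.095/(4.04×27.1) = 8.677×10^-4 K/W
R_insulating firebrick = L/(kA) = 0.23/(0.342×27.1) = 0.02482 K/W
R_mineral wool = L/(kA) = 0.095/(0.0471×27.1) = 0.07443 K/W
R_outer film = 1/(h_o·A) = 1/(19.3×27.1) = 0.001912 K/W
R_total = 0.102 K/W
Q = ΔT / R_total = 954 / 0.102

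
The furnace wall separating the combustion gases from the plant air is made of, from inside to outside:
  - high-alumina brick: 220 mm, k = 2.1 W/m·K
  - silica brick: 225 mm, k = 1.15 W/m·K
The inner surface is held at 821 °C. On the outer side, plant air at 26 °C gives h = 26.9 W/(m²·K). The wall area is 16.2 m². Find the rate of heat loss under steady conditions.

Treating each layer as a thermal resistance in series:
R_high-alumina brick = L/(kA) = 0.22/(2.1×16.2) = 0.006467 K/W
R_silica brick = L/(kA) = 0.225/(1.15×16.2) = 0.01208 K/W
R_outer film = 1/(h_o·A) = 1/(26.9×16.2) = 0.002295 K/W
R_total = 0.02084 K/W
Q = ΔT / R_total = 795 / 0.02084

Q ≈ 38100 W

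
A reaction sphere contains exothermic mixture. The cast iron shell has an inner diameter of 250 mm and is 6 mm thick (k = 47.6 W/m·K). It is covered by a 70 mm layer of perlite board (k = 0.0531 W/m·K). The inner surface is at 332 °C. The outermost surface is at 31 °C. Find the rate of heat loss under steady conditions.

For a spherical shell R = (1/r₁ − 1/r₂)/(4πk); film R = 1/(h·4πr²). In series:
R_cast iron shell = (1/0.125 − 1/0.131)/(4π×47.6) = 6.126×10^-4 K/W
R_perlite board = (1/0.131 − 1/0.201)/(4π×0.0531) = 3.984 K/W
R_total = 3.985 K/W
Q = ΔT/R_total = 301/3.985

Q ≈ 75.5 W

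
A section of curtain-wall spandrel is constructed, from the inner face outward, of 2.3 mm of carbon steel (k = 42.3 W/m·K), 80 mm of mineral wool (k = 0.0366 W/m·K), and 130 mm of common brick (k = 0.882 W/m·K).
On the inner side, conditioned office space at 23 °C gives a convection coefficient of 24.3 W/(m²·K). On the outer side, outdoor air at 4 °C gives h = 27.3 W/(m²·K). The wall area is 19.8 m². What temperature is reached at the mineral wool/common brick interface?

Series thermal resistances:
R_inner film = 1/(h_i·A) = 1/(24.3×19.8) = 0.002078 K/W
R_carbon steel = L/(kA) = 0.0023/(42.3×19.8) = 2.746×10^-6 K/W
R_mineral wool = L/(kA) = 0.08/(0.0366×19.8) = 0.1104 K/W
R_common brick = L/(kA) = 0.13/(0.882×19.8) = 0.007444 K/W
R_outer film = 1/(h_o·A) = 1/(27.3×19.8) = 0.00185 K/W
R_total = 0.1218 K/W;  Q = ΔT/R_total = 19/0.1218 = 156 W
T_interface = T_inner − Q·ΣR(inner→interface) = 23 − 156×0.1125

T ≈ 5.45 °C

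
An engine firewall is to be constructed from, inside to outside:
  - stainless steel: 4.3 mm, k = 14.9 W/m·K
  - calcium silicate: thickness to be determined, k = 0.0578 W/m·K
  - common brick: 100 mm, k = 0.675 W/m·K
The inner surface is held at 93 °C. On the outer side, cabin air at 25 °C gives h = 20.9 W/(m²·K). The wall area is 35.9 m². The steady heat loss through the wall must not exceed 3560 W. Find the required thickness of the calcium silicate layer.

L ≈ 28.3 mm

Model the wall as resistances in series:
R_stainless steel = L/(kA) = 0.0043/(14.9×35.9) = 8.039×10^-6 K/W
R_common brick = L/(kA) = 0.1/(0.675×35.9) = 0.004127 K/W
R_outer film = 1/(h_o·A) = 1/(20.9×35.9) = 0.001333 K/W
Sum of the known resistances R_other = 0.005468 K/W
Required total resistance R_tot = ΔT/Q_allow = 68/3560 = 0.0191 K/W
R_calcium silicate = R_tot − R_other = 0.01363 K/W
L = R·k·A = 0.01363×0.0578×35.9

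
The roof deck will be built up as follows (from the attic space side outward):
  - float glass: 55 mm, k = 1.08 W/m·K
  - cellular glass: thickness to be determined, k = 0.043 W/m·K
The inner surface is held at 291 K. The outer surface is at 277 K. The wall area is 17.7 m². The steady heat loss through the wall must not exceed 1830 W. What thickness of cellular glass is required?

Model the wall as resistances in series:
R_float glass = L/(kA) = 0.055/(1.08×17.7) = 0.002877 K/W
Sum of the known resistances R_other = 0.002877 K/W
Required total resistance R_tot = ΔT/Q_allow = 14/1830 = 0.00765 K/W
R_cellular glass = R_tot − R_other = 0.004773 K/W
L = R·k·A = 0.004773×0.043×17.7

L ≈ 3.63 mm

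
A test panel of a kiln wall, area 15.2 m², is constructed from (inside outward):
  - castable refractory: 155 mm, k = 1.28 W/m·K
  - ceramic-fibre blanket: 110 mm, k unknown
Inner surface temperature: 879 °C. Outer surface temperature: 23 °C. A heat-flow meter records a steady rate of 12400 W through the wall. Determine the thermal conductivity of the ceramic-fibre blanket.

Thermal resistances in series:
R_castable refractory = L/(kA) = 0.155/(1.28×15.2) = 0.007967 K/W
Sum of known resistances R_other = 0.007967 K/W
Total R = ΔT/Q = 856/12400 = 0.06903 K/W
R_ceramic-fibre blanket = R_total − R_other = 0.06107 K/W
k = L/(R·A) = 0.11/(0.06107×15.2)

k ≈ 0.119 W/(m·K)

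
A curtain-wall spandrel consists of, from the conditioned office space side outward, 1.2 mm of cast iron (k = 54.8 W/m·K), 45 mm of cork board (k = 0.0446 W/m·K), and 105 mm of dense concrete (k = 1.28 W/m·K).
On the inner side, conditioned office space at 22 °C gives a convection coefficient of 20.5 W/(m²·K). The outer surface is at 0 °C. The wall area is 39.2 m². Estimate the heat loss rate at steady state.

Model the wall as resistances in series:
R_inner film = 1/(h_i·A) = 1/(20.5×39.2) = 0.001244 K/W
R_cast iron = L/(kA) = 0.0012/(54.8×39.2) = 5.586×10^-7 K/W
R_cork board = L/(kA) = 0.045/(0.0446×39.2) = 0.02574 K/W
R_dense concrete = L/(kA) = 0.105/(1.28×39.2) = 0.002093 K/W
R_total = 0.02908 K/W
Q = ΔT / R_total = 22 / 0.02908

Q ≈ 757 W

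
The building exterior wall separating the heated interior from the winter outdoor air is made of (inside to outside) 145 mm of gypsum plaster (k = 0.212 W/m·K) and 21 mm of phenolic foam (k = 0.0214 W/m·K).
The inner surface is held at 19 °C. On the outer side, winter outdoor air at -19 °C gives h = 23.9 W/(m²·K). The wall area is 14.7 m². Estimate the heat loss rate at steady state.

Q ≈ 327 W

Treating each layer as a thermal resistance in series:
R_gypsum plaster = L/(kA) = 0.145/(0.212×14.7) = 0.04653 K/W
R_phenolic foam = L/(kA) = 0.021/(0.0214×14.7) = 0.06676 K/W
R_outer film = 1/(h_o·A) = 1/(23.9×14.7) = 0.002846 K/W
R_total = 0.1161 K/W
Q = ΔT / R_total = 38 / 0.1161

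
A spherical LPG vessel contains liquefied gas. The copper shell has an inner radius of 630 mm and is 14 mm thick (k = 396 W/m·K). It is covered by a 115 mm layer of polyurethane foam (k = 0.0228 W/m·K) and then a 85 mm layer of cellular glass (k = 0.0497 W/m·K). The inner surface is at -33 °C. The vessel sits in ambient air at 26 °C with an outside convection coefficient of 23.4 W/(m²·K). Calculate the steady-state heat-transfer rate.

Q ≈ 56.8 W

Each spherical layer contributes R = (1/r_i − 1/r_o)/(4πk):
R_copper shell = (1/0.63 − 1/0.644)/(4π×396) = 6.934×10^-6 K/W
R_polyurethane foam = (1/0.644 − 1/0.759)/(4π×0.0228) = 0.8212 K/W
R_cellular glass = (1/0.759 − 1/0.844)/(4π×0.0497) = 0.2125 K/W
R_outer film = 1/(h·4πr_o²) = 1/(23.4×4π×0.844²) = 0.004774 K/W
R_total = 1.038 K/W
Q = ΔT/R_total = 59/1.038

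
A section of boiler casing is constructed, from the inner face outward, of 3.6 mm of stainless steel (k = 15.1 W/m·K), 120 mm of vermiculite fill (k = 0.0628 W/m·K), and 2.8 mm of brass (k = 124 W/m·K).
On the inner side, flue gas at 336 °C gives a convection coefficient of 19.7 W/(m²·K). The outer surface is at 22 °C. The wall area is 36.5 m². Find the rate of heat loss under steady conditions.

Q ≈ 5840 W

Series thermal resistances:
R_inner film = 1/(h_i·A) = 1/(19.7×36.5) = 0.001391 K/W
R_stainless steel = L/(kA) = 0.0036/(15.1×36.5) = 6.532×10^-6 K/W
R_vermiculite fill = L/(kA) = 0.12/(0.0628×36.5) = 0.05235 K/W
R_brass = L/(kA) = 0.0028/(124×36.5) = 6.186×10^-7 K/W
R_total = 0.05375 K/W
Q = ΔT / R_total = 314 / 0.05375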